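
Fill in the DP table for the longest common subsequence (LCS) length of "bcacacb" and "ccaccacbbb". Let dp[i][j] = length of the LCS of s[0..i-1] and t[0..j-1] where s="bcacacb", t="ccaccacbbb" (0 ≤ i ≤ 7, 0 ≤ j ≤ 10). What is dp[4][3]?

2

   ''  c  c  a  c  c  a  c  b  b  b
''  0  0  0  0  0  0  0  0  0  0  0
 b  0  0  0  0  0  0  0  0  1  1  1
 c  0  1  1  1  1  1  1  1  1  1  1
 a  0  1  1  2  2  2  2  2  2  2  2
 c  0  1  2  2  3  3  3  3  3  3  3
 a  0  1  2  3  3  3  4  4  4  4  4
 c  0  1  2  3  4  4  4  5  5  5  5
 b  0  1  2  3  4  4  4  5  6  6  6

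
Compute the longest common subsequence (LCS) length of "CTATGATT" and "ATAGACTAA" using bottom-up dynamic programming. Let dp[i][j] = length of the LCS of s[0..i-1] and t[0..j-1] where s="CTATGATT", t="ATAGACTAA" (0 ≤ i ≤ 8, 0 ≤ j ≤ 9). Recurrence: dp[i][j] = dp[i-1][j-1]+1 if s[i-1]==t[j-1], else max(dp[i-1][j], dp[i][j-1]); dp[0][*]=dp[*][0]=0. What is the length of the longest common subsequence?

   ''  A  T  A  G  A  C  T  A  A
''  0  0  0  0  0  0  0  0  0  0
 C  0  0  0  0  0  0  1  1  1  1
 T  0  0  1  1  1  1  1  2  2  2
 A  0  1  1  2  2  2  2  2  3  3
 T  0  1  2  2  2  2  2  3  3  3
 G  0  1  2  2  3  3  3  3  3  3
 A  0  1  2  3  3  4  4  4  4  4
 T  0  1  2  3  3  4  4  5  5  5
 T  0  1  2  3  3  4  4  5  5  5

5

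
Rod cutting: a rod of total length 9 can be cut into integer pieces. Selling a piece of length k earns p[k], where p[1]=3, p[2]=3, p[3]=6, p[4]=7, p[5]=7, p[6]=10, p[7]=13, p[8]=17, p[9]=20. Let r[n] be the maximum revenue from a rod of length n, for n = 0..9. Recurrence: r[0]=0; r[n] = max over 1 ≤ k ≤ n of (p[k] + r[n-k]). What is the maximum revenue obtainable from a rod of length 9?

   n    0    1    2    3    4    5    6    7    8    9
r[n]    0    3    6    9   12   15   18   21   24   27

27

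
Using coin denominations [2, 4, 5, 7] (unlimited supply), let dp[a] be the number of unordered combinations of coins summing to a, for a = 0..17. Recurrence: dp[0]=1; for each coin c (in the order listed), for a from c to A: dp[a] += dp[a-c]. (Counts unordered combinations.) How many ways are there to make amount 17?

9

after  coin     0     1     2     3     4     5     6     7     8     9    10    11    12    13    14    15    16    17
          2     1     0     1     0     1     0     1     0     1     0     1     0     1     0     1     0     1     0
          4     1     0     1     0     2     0     2     0     3     0     3     0     4     0     4     0     5     0
          5     1     0     1     0     2     1     2     1     3     2     4     2     5     3     6     4     7     5
          7     1     0     1     0     2     1     2     2     3     3     4     4     6     5     8     7    10     9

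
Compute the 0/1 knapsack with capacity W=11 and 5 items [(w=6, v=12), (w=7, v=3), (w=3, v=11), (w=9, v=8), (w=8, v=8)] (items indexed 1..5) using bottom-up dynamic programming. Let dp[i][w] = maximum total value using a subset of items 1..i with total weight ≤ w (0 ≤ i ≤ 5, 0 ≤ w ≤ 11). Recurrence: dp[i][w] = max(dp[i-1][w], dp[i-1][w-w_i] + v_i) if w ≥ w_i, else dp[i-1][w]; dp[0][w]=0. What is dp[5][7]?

12

i\w   0   1   2   3   4   5   6   7   8   9  10  11
  0   0   0   0   0   0   0   0   0   0   0   0   0
  1   0   0   0   0   0   0  12  12  12  12  12  12
  2   0   0   0   0   0   0  12  12  12  12  12  12
  3   0   0   0  11  11  11  12  12  12  23  23  23
  4   0   0   0  11  11  11  12  12  12  23  23  23
  5   0   0   0  11  11  11  12  12  12  23  23  23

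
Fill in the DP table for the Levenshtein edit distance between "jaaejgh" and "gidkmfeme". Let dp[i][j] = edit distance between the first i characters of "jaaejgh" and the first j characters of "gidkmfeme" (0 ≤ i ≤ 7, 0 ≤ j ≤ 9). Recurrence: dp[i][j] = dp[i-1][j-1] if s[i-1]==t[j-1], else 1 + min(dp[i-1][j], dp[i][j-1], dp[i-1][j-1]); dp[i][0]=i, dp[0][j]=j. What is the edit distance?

9

   ''  g  i  d  k  m  f  e  m  e
''  0  1  2  3  4  5  6  7  8  9
 j  1  1  2  3  4  5  6  7  8  9
 a  2  2  2  3  4  5  6  7  8  9
 a  3  3  3  3  4  5  6  7  8  9
 e  4  4  4  4  4  5  6  6  7  8
 j  5  5  5  5  5  5  6  7  7  8
 g  6  5  6  6  6  6  6  7  8  8
 h  7  6  6  7  7  7  7  7  8  9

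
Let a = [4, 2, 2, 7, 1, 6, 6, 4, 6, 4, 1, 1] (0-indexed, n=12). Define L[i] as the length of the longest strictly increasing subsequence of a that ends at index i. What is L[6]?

2

   i    0    1    2    3    4    5    6    7    8    9   10   11
a[i]    4    2    2    7    1    6    6    4    6    4    1    1
L[i]    1    1    1    2    1    2    2    2    3    2    1    1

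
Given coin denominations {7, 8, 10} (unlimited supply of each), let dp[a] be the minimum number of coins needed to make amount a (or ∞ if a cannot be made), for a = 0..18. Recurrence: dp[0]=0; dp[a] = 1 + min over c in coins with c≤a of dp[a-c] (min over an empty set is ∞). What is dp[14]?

 a  0  1  2  3  4  5  6  7  8  9 10 11 12 13 14 15 16 17 18
dp  0  -  -  -  -  -  -  1  1  -  1  -  -  -  2  2  2  2  2
(- denotes ∞ / unreachable)

2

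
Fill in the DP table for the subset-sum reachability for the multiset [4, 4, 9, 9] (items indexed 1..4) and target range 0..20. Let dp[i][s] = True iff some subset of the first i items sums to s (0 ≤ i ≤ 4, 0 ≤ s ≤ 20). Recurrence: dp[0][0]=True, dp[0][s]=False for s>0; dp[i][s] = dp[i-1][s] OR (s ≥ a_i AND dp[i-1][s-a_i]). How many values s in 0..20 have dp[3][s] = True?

6

i\s   0   1   2   3   4   5   6   7   8   9  10  11  12  13  14  15  16  17  18  19  20
  0   T   F   F   F   F   F   F   F   F   F   F   F   F   F   F   F   F   F   F   F   F
  1   T   F   F   F   T   F   F   F   F   F   F   F   F   F   F   F   F   F   F   F   F
  2   T   F   F   F   T   F   F   F   T   F   F   F   F   F   F   F   F   F   F   F   F
  3   T   F   F   F   T   F   F   F   T   T   F   F   F   T   F   F   F   T   F   F   F
  4   T   F   F   F   T   F   F   F   T   T   F   F   F   T   F   F   F   T   T   F   F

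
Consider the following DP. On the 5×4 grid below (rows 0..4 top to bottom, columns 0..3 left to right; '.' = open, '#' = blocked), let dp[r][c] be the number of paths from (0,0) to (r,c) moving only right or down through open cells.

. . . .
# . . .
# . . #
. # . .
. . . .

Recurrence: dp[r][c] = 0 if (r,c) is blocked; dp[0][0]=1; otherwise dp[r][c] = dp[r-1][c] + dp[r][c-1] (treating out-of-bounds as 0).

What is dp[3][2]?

3

r\c   0   1   2   3
  0   1   1   1   1
  1   0   1   2   3
  2   0   1   3   0
  3   0   0   3   3
  4   0   0   3   6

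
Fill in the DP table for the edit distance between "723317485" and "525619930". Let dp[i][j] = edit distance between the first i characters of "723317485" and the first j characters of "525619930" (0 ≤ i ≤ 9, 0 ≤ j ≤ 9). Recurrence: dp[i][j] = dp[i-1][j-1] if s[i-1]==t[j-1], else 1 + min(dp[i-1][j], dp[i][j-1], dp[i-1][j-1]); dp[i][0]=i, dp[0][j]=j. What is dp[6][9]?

7

   ''  5  2  5  6  1  9  9  3  0
''  0  1  2  3  4  5  6  7  8  9
 7  1  1  2  3  4  5  6  7  8  9
 2  2  2  1  2  3  4  5  6  7  8
 3  3  3  2  2  3  4  5  6  6  7
 3  4  4  3  3  3  4  5  6  6  7
 1  5  5  4  4  4  3  4  5  6  7
 7  6  6  5  5  5  4  4  5  6  7
 4  7  7  6  6  6  5  5  5  6  7
 8  8  8  7  7  7  6  6  6  6  7
 5  9  8  8  7  8  7  7  7  7  7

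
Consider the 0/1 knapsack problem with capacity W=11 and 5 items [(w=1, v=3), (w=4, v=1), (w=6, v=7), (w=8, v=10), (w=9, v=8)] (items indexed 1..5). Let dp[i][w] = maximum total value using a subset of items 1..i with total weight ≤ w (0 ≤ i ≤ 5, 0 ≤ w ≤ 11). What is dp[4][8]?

i\w   0   1   2   3   4   5   6   7   8   9  10  11
  0   0   0   0   0   0   0   0   0   0   0   0   0
  1   0   3   3   3   3   3   3   3   3   3   3   3
  2   0   3   3   3   3   4   4   4   4   4   4   4
  3   0   3   3   3   3   4   7  10  10  10  10  11
  4   0   3   3   3   3   4   7  10  10  13  13  13
  5   0   3   3   3   3   4   7  10  10  13  13  13

10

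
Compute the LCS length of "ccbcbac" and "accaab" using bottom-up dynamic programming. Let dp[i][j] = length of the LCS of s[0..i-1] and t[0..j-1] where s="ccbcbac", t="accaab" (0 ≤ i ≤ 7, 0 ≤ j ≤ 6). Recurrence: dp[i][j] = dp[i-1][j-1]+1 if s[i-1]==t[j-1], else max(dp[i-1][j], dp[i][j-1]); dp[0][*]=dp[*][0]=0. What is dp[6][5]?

   ''  a  c  c  a  a  b
''  0  0  0  0  0  0  0
 c  0  0  1  1  1  1  1
 c  0  0  1  2  2  2  2
 b  0  0  1  2  2  2  3
 c  0  0  1  2  2  2  3
 b  0  0  1  2  2  2  3
 a  0  1  1  2  3  3  3
 c  0  1  2  2  3  3  3

3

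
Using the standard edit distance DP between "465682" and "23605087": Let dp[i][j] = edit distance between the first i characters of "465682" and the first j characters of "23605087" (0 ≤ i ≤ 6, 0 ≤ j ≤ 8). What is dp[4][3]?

3

   ''  2  3  6  0  5  0  8  7
''  0  1  2  3  4  5  6  7  8
 4  1  1  2  3  4  5  6  7  8
 6  2  2  2  2  3  4  5  6  7
 5  3  3  3  3  3  3  4  5  6
 6  4  4  4  3  4  4  4  5  6
 8  5  5  5  4  4  5  5  4  5
 2  6  5  6  5  5  5  6  5  5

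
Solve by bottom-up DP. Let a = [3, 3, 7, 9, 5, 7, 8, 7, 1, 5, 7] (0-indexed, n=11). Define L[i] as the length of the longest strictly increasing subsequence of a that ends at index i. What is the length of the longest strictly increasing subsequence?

4

   i    0    1    2    3    4    5    6    7    8    9   10
a[i]    3    3    7    9    5    7    8    7    1    5    7
L[i]    1    1    2    3    2    3    4    3    1    2    3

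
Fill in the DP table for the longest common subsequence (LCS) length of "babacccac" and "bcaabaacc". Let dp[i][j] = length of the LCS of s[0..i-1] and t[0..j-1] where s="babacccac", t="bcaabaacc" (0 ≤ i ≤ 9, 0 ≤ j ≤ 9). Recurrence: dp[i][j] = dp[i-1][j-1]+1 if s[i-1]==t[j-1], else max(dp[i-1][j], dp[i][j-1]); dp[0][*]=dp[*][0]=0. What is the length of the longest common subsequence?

   ''  b  c  a  a  b  a  a  c  c
''  0  0  0  0  0  0  0  0  0  0
 b  0  1  1  1  1  1  1  1  1  1
 a  0  1  1  2  2  2  2  2  2  2
 b  0  1  1  2  2  3  3  3  3  3
 a  0  1  1  2  3  3  4  4  4  4
 c  0  1  2  2  3  3  4  4  5  5
 c  0  1  2  2  3  3  4  4  5  6
 c  0  1  2  2  3  3  4  4  5  6
 a  0  1  2  3  3  3  4  5  5  6
 c  0  1  2  3  3  3  4  5  6  6

6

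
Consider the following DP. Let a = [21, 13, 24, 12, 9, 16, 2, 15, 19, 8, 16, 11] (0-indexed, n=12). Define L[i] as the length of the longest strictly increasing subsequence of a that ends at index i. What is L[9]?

2

   i    0    1    2    3    4    5    6    7    8    9   10   11
a[i]   21   13   24   12    9   16    2   15   19    8   16   11
L[i]    1    1    2    1    1    2    1    2    3    2    3    3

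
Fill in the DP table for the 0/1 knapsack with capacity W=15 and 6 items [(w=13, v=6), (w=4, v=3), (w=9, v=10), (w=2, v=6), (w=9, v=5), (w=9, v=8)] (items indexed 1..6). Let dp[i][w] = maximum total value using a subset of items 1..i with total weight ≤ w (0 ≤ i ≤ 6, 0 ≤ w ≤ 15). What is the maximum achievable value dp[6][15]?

19

i\w   0   1   2   3   4   5   6   7   8   9  10  11  12  13  14  15
  0   0   0   0   0   0   0   0   0   0   0   0   0   0   0   0   0
  1   0   0   0   0   0   0   0   0   0   0   0   0   0   6   6   6
  2   0   0   0   0   3   3   3   3   3   3   3   3   3   6   6   6
  3   0   0   0   0   3   3   3   3   3  10  10  10  10  13  13  13
  4   0   0   6   6   6   6   9   9   9  10  10  16  16  16  16  19
  5   0   0   6   6   6   6   9   9   9  10  10  16  16  16  16  19
  6   0   0   6   6   6   6   9   9   9  10  10  16  16  16  16  19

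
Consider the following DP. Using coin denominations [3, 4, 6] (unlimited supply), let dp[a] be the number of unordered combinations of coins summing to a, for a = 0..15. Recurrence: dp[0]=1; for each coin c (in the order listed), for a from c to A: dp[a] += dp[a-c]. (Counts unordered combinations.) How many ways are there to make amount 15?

after  coin     0     1     2     3     4     5     6     7     8     9    10    11    12    13    14    15
          3     1     0     0     1     0     0     1     0     0     1     0     0     1     0     0     1
          4     1     0     0     1     1     0     1     1     1     1     1     1     2     1     1     2
          6     1     0     0     1     1     0     2     1     1     2     2     1     4     2     2     4

4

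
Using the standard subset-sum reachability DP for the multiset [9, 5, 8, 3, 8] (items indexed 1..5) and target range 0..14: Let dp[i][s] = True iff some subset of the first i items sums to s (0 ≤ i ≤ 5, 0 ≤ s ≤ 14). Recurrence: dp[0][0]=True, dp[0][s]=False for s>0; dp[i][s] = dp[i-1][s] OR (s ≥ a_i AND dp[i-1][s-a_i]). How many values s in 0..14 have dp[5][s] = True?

9

i\s   0   1   2   3   4   5   6   7   8   9  10  11  12  13  14
  0   T   F   F   F   F   F   F   F   F   F   F   F   F   F   F
  1   T   F   F   F   F   F   F   F   F   T   F   F   F   F   F
  2   T   F   F   F   F   T   F   F   F   T   F   F   F   F   T
  3   T   F   F   F   F   T   F   F   T   T   F   F   F   T   T
  4   T   F   F   T   F   T   F   F   T   T   F   T   T   T   T
  5   T   F   F   T   F   T   F   F   T   T   F   T   T   T   T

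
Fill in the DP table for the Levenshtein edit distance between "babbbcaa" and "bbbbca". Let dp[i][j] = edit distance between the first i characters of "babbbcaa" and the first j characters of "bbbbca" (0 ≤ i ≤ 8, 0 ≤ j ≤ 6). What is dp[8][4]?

4

   ''  b  b  b  b  c  a
''  0  1  2  3  4  5  6
 b  1  0  1  2  3  4  5
 a  2  1  1  2  3  4  4
 b  3  2  1  1  2  3  4
 b  4  3  2  1  1  2  3
 b  5  4  3  2  1  2  3
 c  6  5  4  3  2  1  2
 a  7  6  5  4  3  2  1
 a  8  7  6  5  4  3  2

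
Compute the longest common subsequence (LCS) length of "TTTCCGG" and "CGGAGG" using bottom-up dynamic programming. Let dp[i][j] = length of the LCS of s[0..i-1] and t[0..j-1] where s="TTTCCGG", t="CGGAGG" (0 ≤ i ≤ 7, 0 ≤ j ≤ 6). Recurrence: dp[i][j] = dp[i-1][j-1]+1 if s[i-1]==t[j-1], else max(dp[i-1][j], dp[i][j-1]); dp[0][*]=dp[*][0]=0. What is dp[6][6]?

   ''  C  G  G  A  G  G
''  0  0  0  0  0  0  0
 T  0  0  0  0  0  0  0
 T  0  0  0  0  0  0  0
 T  0  0  0  0  0  0  0
 C  0  1  1  1  1  1  1
 C  0  1  1  1  1  1  1
 G  0  1  2  2  2  2  2
 G  0  1  2  3  3  3  3

2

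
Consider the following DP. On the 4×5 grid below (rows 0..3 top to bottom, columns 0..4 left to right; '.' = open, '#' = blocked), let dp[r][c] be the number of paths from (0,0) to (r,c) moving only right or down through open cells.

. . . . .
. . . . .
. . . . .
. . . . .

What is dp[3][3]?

r\c   0   1   2   3   4
  0   1   1   1   1   1
  1   1   2   3   4   5
  2   1   3   6  10  15
  3   1   4  10  20  35

20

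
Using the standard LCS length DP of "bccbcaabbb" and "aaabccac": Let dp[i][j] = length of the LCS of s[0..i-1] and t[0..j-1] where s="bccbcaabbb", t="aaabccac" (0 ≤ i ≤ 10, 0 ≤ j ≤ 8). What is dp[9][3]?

2

   ''  a  a  a  b  c  c  a  c
''  0  0  0  0  0  0  0  0  0
 b  0  0  0  0  1  1  1  1  1
 c  0  0  0  0  1  2  2  2  2
 c  0  0  0  0  1  2  3  3  3
 b  0  0  0  0  1  2  3  3  3
 c  0  0  0  0  1  2  3  3  4
 a  0  1  1  1  1  2  3  4  4
 a  0  1  2  2  2  2  3  4  4
 b  0  1  2  2  3  3  3  4  4
 b  0  1  2  2  3  3  3  4  4
 b  0  1  2  2  3  3  3  4  4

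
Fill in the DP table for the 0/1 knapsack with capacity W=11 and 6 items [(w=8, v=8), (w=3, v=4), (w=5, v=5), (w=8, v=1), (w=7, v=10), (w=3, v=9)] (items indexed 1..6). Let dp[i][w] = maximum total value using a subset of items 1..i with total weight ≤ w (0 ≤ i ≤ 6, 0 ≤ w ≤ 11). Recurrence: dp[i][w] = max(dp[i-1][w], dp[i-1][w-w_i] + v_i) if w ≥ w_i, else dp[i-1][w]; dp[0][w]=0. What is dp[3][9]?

9

i\w   0   1   2   3   4   5   6   7   8   9  10  11
  0   0   0   0   0   0   0   0   0   0   0   0   0
  1   0   0   0   0   0   0   0   0   8   8   8   8
  2   0   0   0   4   4   4   4   4   8   8   8  12
  3   0   0   0   4   4   5   5   5   9   9   9  12
  4   0   0   0   4   4   5   5   5   9   9   9  12
  5   0   0   0   4   4   5   5  10  10  10  14  14
  6   0   0   0   9   9   9  13  13  14  14  19  19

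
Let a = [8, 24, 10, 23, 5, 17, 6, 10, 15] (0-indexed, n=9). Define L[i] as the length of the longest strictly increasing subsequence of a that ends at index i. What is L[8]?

4

   i    0    1    2    3    4    5    6    7    8
a[i]    8   24   10   23    5   17    6   10   15
L[i]    1    2    2    3    1    3    2    3    4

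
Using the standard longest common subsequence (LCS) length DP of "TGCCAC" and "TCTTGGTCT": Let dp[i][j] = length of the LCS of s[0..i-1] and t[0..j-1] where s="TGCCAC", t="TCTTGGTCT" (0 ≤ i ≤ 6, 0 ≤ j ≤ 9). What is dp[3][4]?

   ''  T  C  T  T  G  G  T  C  T
''  0  0  0  0  0  0  0  0  0  0
 T  0  1  1  1  1  1  1  1  1  1
 G  0  1  1  1  1  2  2  2  2  2
 C  0  1  2  2  2  2  2  2  3  3
 C  0  1  2  2  2  2  2  2  3  3
 A  0  1  2  2  2  2  2  2  3  3
 C  0  1  2  2  2  2  2  2  3  3

2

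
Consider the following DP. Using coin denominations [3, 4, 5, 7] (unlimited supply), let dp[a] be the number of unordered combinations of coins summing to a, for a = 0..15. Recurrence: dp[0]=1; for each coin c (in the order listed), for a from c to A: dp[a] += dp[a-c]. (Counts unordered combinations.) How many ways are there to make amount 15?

6

after  coin     0     1     2     3     4     5     6     7     8     9    10    11    12    13    14    15
          3     1     0     0     1     0     0     1     0     0     1     0     0     1     0     0     1
          4     1     0     0     1     1     0     1     1     1     1     1     1     2     1     1     2
          5     1     0     0     1     1     1     1     1     2     2     2     2     3     3     3     4
          7     1     0     0     1     1     1     1     2     2     2     3     3     4     4     5     6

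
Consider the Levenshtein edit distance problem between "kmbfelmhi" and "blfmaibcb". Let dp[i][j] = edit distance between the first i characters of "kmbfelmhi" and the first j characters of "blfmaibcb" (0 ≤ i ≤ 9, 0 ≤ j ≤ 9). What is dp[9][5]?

7

   ''  b  l  f  m  a  i  b  c  b
''  0  1  2  3  4  5  6  7  8  9
 k  1  1  2  3  4  5  6  7  8  9
 m  2  2  2  3  3  4  5  6  7  8
 b  3  2  3  3  4  4  5  5  6  7
 f  4  3  3  3  4  5  5  6  6  7
 e  5  4  4  4  4  5  6  6  7  7
 l  6  5  4  5  5  5  6  7  7  8
 m  7  6  5  5  5  6  6  7  8  8
 h  8  7  6  6  6  6  7  7  8  9
 i  9  8  7  7  7  7  6  7  8  9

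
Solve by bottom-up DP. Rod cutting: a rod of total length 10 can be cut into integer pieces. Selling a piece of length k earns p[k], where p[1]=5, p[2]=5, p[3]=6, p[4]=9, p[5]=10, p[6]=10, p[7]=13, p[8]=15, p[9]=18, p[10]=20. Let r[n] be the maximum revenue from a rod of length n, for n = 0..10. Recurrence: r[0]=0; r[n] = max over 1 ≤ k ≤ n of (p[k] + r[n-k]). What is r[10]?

50

   n    0    1    2    3    4    5    6    7    8    9   10
r[n]    0    5   10   15   20   25   30   35   40   45   50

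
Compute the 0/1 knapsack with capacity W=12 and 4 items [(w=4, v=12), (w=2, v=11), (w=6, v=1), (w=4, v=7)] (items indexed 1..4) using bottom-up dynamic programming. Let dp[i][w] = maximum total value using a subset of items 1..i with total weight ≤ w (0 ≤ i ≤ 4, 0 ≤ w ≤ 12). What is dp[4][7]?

i\w   0   1   2   3   4   5   6   7   8   9  10  11  12
  0   0   0   0   0   0   0   0   0   0   0   0   0   0
  1   0   0   0   0  12  12  12  12  12  12  12  12  12
  2   0   0  11  11  12  12  23  23  23  23  23  23  23
  3   0   0  11  11  12  12  23  23  23  23  23  23  24
  4   0   0  11  11  12  12  23  23  23  23  30  30  30

23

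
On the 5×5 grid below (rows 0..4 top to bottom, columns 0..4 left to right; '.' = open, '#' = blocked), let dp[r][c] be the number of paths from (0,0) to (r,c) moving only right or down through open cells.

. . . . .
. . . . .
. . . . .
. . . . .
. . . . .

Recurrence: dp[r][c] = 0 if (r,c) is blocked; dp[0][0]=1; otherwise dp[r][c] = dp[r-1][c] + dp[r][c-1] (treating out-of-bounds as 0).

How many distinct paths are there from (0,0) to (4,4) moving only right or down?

r\c   0   1   2   3   4
  0   1   1   1   1   1
  1   1   2   3   4   5
  2   1   3   6  10  15
  3   1   4  10  20  35
  4   1   5  15  35  70

70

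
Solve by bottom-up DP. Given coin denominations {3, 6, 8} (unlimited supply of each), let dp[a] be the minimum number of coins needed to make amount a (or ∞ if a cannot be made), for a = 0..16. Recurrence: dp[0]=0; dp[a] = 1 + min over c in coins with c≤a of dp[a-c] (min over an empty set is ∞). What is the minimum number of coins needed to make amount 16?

 a  0  1  2  3  4  5  6  7  8  9 10 11 12 13 14 15 16
dp  0  -  -  1  -  -  1  -  1  2  -  2  2  -  2  3  2
(- denotes ∞ / unreachable)

2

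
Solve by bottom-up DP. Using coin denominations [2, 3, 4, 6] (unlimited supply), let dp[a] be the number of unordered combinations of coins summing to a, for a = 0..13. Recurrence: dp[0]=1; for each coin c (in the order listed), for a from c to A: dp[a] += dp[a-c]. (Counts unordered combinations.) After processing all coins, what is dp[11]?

5

after  coin     0     1     2     3     4     5     6     7     8     9    10    11    12    13
          2     1     0     1     0     1     0     1     0     1     0     1     0     1     0
          3     1     0     1     1     1     1     2     1     2     2     2     2     3     2
          4     1     0     1     1     2     1     3     2     4     3     5     4     7     5
          6     1     0     1     1     2     1     4     2     5     4     7     5    11     7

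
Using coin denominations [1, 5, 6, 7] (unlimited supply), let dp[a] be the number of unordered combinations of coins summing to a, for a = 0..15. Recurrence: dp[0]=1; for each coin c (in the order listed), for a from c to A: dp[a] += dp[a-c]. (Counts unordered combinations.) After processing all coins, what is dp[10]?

5

after  coin     0     1     2     3     4     5     6     7     8     9    10    11    12    13    14    15
          1     1     1     1     1     1     1     1     1     1     1     1     1     1     1     1     1
          5     1     1     1     1     1     2     2     2     2     2     3     3     3     3     3     4
          6     1     1     1     1     1     2     3     3     3     3     4     5     6     6     6     7
          7     1     1     1     1     1     2     3     4     4     4     5     6     8     9    10    11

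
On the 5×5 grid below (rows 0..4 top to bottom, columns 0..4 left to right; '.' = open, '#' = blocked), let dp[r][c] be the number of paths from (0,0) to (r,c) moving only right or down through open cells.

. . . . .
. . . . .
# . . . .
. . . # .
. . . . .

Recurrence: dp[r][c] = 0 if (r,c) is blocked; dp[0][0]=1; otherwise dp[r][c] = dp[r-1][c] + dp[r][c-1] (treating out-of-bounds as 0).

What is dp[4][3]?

9

r\c   0   1   2   3   4
  0   1   1   1   1   1
  1   1   2   3   4   5
  2   0   2   5   9  14
  3   0   2   7   0  14
  4   0   2   9   9  23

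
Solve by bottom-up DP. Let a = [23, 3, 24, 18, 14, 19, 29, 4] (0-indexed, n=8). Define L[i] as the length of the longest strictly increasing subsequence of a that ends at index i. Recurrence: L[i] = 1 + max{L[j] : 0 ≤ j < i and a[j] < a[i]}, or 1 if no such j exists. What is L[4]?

   i    0    1    2    3    4    5    6    7
a[i]   23    3   24   18   14   19   29    4
L[i]    1    1    2    2    2    3    4    2

2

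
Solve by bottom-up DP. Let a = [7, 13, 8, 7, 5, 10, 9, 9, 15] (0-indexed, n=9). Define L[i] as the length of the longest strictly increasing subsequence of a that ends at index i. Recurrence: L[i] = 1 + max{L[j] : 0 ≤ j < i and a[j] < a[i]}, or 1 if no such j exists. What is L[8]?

   i    0    1    2    3    4    5    6    7    8
a[i]    7   13    8    7    5   10    9    9   15
L[i]    1    2    2    1    1    3    3    3    4

4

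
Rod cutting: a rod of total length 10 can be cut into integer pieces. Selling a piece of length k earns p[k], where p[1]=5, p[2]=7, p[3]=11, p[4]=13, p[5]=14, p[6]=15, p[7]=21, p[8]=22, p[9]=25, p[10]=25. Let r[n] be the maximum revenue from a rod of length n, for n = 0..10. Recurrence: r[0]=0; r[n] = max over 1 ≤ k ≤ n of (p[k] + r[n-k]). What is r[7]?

   n    0    1    2    3    4    5    6    7    8    9   10
r[n]    0    5   10   15   20   25   30   35   40   45   50

35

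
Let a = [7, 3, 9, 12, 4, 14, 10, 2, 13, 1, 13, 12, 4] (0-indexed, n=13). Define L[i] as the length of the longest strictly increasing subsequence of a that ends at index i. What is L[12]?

   i    0    1    2    3    4    5    6    7    8    9   10   11   12
a[i]    7    3    9   12    4   14   10    2   13    1   13   12    4
L[i]    1    1    2    3    2    4    3    1    4    1    4    4    2

2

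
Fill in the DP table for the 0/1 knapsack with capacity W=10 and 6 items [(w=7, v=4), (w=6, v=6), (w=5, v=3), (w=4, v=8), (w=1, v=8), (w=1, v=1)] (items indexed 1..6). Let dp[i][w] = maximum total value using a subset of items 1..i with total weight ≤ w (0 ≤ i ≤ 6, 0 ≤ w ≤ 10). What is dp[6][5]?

i\w   0   1   2   3   4   5   6   7   8   9  10
  0   0   0   0   0   0   0   0   0   0   0   0
  1   0   0   0   0   0   0   0   4   4   4   4
  2   0   0   0   0   0   0   6   6   6   6   6
  3   0   0   0   0   0   3   6   6   6   6   6
  4   0   0   0   0   8   8   8   8   8  11  14
  5   0   8   8   8   8  16  16  16  16  16  19
  6   0   8   9   9   9  16  17  17  17  17  19

16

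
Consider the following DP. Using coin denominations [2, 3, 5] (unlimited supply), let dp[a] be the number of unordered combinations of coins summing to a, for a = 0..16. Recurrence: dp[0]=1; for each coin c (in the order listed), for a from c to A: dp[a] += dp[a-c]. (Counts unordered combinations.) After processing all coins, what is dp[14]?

after  coin     0     1     2     3     4     5     6     7     8     9    10    11    12    13    14    15    16
          2     1     0     1     0     1     0     1     0     1     0     1     0     1     0     1     0     1
          3     1     0     1     1     1     1     2     1     2     2     2     2     3     2     3     3     3
          5     1     0     1     1     1     2     2     2     3     3     4     4     5     5     6     7     7

6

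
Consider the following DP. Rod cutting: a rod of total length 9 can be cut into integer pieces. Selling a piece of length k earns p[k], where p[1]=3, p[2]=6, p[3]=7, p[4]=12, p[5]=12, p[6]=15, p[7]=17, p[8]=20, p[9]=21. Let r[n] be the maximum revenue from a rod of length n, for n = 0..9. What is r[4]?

12

   n    0    1    2    3    4    5    6    7    8    9
r[n]    0    3    6    9   12   15   18   21   24   27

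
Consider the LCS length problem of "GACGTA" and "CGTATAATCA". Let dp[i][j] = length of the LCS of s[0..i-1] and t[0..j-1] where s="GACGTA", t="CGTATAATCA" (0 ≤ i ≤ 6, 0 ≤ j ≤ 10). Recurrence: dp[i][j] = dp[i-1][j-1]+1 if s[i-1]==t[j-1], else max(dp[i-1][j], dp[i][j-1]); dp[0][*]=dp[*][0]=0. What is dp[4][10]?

3

   ''  C  G  T  A  T  A  A  T  C  A
''  0  0  0  0  0  0  0  0  0  0  0
 G  0  0  1  1  1  1  1  1  1  1  1
 A  0  0  1  1  2  2  2  2  2  2  2
 C  0  1  1  1  2  2  2  2  2  3  3
 G  0  1  2  2  2  2  2  2  2  3  3
 T  0  1  2  3  3  3  3  3  3  3  3
 A  0  1  2  3  4  4  4  4  4  4  4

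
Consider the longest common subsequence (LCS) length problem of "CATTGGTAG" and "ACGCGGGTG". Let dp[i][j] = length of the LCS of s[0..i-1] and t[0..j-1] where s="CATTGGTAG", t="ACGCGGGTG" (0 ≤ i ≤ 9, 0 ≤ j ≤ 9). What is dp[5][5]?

2

   ''  A  C  G  C  G  G  G  T  G
''  0  0  0  0  0  0  0  0  0  0
 C  0  0  1  1  1  1  1  1  1  1
 A  0  1  1  1  1  1  1  1  1  1
 T  0  1  1  1  1  1  1  1  2  2
 T  0  1  1  1  1  1  1  1  2  2
 G  0  1  1  2  2  2  2  2  2  3
 G  0  1  1  2  2  3  3  3  3  3
 T  0  1  1  2  2  3  3  3  4  4
 A  0  1  1  2  2  3  3  3  4  4
 G  0  1  1  2  2  3  4  4  4  5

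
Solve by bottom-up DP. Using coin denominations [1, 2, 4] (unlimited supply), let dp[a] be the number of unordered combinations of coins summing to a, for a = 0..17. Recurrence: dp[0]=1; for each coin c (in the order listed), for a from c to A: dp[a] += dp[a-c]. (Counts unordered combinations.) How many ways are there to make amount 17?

25

after  coin     0     1     2     3     4     5     6     7     8     9    10    11    12    13    14    15    16    17
          1     1     1     1     1     1     1     1     1     1     1     1     1     1     1     1     1     1     1
          2     1     1     2     2     3     3     4     4     5     5     6     6     7     7     8     8     9     9
          4     1     1     2     2     4     4     6     6     9     9    12    12    16    16    20    20    25    25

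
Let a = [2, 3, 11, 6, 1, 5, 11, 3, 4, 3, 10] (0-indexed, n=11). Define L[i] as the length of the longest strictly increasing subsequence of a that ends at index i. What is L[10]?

4

   i    0    1    2    3    4    5    6    7    8    9   10
a[i]    2    3   11    6    1    5   11    3    4    3   10
L[i]    1    2    3    3    1    3    4    2    3    2    4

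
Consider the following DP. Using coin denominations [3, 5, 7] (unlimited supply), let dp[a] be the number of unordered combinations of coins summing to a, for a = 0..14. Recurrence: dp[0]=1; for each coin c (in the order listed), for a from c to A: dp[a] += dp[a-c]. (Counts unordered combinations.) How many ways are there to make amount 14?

after  coin     0     1     2     3     4     5     6     7     8     9    10    11    12    13    14
          3     1     0     0     1     0     0     1     0     0     1     0     0     1     0     0
          5     1     0     0     1     0     1     1     0     1     1     1     1     1     1     1
          7     1     0     0     1     0     1     1     1     1     1     2     1     2     2     2

2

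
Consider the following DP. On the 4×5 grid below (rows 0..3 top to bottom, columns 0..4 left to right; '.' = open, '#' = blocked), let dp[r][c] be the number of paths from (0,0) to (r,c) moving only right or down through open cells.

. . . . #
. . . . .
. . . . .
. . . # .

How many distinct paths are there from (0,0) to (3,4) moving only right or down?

r\c   0   1   2   3   4
  0   1   1   1   1   0
  1   1   2   3   4   4
  2   1   3   6  10  14
  3   1   4  10   0  14

14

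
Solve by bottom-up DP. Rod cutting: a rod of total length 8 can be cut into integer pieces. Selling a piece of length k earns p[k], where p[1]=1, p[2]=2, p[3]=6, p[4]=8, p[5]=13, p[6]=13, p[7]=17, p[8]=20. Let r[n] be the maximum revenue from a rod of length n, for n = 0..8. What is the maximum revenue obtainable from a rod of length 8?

   n    0    1    2    3    4    5    6    7    8
r[n]    0    1    2    6    8   13   14   17   20

20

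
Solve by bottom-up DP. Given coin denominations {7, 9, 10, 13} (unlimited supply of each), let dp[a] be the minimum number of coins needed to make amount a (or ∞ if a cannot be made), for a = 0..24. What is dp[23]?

2

 a  0  1  2  3  4  5  6  7  8  9 10 11 12 13 14 15 16 17 18 19 20 21 22 23 24
dp  0  -  -  -  -  -  -  1  -  1  1  -  -  1  2  -  2  2  2  2  2  3  2  2  3
(- denotes ∞ / unreachable)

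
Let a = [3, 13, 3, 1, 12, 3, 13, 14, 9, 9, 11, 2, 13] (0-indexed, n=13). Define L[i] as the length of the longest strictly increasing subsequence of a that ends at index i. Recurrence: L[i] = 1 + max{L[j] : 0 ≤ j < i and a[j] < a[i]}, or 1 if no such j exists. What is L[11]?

2

   i    0    1    2    3    4    5    6    7    8    9   10   11   12
a[i]    3   13    3    1   12    3   13   14    9    9   11    2   13
L[i]    1    2    1    1    2    2    3    4    3    3    4    2    5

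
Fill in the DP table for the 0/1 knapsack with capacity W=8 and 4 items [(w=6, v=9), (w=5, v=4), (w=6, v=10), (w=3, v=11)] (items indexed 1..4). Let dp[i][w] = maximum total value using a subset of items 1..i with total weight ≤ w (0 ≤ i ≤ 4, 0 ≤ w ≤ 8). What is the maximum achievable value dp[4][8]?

i\w   0   1   2   3   4   5   6   7   8
  0   0   0   0   0   0   0   0   0   0
  1   0   0   0   0   0   0   9   9   9
  2   0   0   0   0   0   4   9   9   9
  3   0   0   0   0   0   4  10  10  10
  4   0   0   0  11  11  11  11  11  15

15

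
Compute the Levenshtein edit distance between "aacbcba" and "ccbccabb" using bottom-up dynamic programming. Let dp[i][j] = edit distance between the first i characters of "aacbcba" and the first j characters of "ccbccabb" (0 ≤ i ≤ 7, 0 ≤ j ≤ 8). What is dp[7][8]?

   ''  c  c  b  c  c  a  b  b
''  0  1  2  3  4  5  6  7  8
 a  1  1  2  3  4  5  5  6  7
 a  2  2  2  3  4  5  5  6  7
 c  3  2  2  3  3  4  5  6  7
 b  4  3  3  2  3  4  5  5  6
 c  5  4  3  3  2  3  4  5  6
 b  6  5  4  3  3  3  4  4  5
 a  7  6  5  4  4  4  3  4  5

5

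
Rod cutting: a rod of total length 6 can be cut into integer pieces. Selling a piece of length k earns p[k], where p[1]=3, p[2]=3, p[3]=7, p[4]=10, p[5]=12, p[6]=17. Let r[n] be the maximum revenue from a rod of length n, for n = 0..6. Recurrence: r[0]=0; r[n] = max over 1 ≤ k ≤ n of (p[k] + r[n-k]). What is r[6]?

18

   n    0    1    2    3    4    5    6
r[n]    0    3    6    9   12   15   18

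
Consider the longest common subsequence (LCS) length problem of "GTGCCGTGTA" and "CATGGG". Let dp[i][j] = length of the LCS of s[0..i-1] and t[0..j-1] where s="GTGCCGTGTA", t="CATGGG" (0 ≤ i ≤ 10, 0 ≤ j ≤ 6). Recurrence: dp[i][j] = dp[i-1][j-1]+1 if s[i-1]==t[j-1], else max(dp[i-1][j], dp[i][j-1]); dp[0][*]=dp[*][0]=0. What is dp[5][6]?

2

   ''  C  A  T  G  G  G
''  0  0  0  0  0  0  0
 G  0  0  0  0  1  1  1
 T  0  0  0  1  1  1  1
 G  0  0  0  1  2  2  2
 C  0  1  1  1  2  2  2
 C  0  1  1  1  2  2  2
 G  0  1  1  1  2  3  3
 T  0  1  1  2  2  3  3
 G  0  1  1  2  3  3  4
 T  0  1  1  2  3  3  4
 A  0  1  2  2  3  3  4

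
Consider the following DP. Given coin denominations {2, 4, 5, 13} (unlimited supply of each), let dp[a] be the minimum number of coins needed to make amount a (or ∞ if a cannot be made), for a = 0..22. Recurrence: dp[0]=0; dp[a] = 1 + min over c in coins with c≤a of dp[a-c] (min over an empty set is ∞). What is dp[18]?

 a  0  1  2  3  4  5  6  7  8  9 10 11 12 13 14 15 16 17 18 19 20 21 22
dp  0  -  1  -  1  1  2  2  2  2  2  3  3  1  3  2  4  2  2  3  3  3  3
(- denotes ∞ / unreachable)

2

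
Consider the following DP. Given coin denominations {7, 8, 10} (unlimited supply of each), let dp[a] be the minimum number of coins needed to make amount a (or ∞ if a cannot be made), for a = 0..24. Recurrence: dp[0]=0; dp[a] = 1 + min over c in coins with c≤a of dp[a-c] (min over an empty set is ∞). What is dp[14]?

 a  0  1  2  3  4  5  6  7  8  9 10 11 12 13 14 15 16 17 18 19 20 21 22 23 24
dp  0  -  -  -  -  -  -  1  1  -  1  -  -  -  2  2  2  2  2  -  2  3  3  3  3
(- denotes ∞ / unreachable)

2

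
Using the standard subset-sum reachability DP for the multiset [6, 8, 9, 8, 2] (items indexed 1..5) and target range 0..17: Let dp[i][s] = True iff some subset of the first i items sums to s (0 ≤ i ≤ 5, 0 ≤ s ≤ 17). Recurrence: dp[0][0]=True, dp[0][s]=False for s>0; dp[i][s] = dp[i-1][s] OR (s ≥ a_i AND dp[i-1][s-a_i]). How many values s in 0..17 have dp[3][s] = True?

i\s   0   1   2   3   4   5   6   7   8   9  10  11  12  13  14  15  16  17
  0   T   F   F   F   F   F   F   F   F   F   F   F   F   F   F   F   F   F
  1   T   F   F   F   F   F   T   F   F   F   F   F   F   F   F   F   F   F
  2   T   F   F   F   F   F   T   F   T   F   F   F   F   F   T   F   F   F
  3   T   F   F   F   F   F   T   F   T   T   F   F   F   F   T   T   F   T
  4   T   F   F   F   F   F   T   F   T   T   F   F   F   F   T   T   T   T
  5   T   F   T   F   F   F   T   F   T   T   T   T   F   F   T   T   T   T

7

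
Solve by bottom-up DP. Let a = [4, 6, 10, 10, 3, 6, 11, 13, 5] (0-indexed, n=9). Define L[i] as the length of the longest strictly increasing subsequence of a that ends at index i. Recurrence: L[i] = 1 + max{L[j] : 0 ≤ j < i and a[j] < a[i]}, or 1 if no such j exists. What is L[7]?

   i    0    1    2    3    4    5    6    7    8
a[i]    4    6   10   10    3    6   11   13    5
L[i]    1    2    3    3    1    2    4    5    2

5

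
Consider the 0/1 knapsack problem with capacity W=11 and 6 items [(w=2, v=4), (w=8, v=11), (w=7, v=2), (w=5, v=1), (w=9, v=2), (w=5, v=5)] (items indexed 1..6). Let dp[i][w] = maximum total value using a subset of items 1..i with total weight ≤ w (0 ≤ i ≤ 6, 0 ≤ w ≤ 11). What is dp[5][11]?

15

i\w   0   1   2   3   4   5   6   7   8   9  10  11
  0   0   0   0   0   0   0   0   0   0   0   0   0
  1   0   0   4   4   4   4   4   4   4   4   4   4
  2   0   0   4   4   4   4   4   4  11  11  15  15
  3   0   0   4   4   4   4   4   4  11  11  15  15
  4   0   0   4   4   4   4   4   5  11  11  15  15
  5   0   0   4   4   4   4   4   5  11  11  15  15
  6   0   0   4   4   4   5   5   9  11  11  15  15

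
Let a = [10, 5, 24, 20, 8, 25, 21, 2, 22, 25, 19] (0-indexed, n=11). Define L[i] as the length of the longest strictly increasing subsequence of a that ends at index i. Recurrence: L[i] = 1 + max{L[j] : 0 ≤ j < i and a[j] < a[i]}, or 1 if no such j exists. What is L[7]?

1

   i    0    1    2    3    4    5    6    7    8    9   10
a[i]   10    5   24   20    8   25   21    2   22   25   19
L[i]    1    1    2    2    2    3    3    1    4    5    3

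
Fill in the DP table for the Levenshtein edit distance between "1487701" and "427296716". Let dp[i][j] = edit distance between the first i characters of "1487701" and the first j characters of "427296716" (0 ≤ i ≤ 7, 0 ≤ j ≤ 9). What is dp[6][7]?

6

   ''  4  2  7  2  9  6  7  1  6
''  0  1  2  3  4  5  6  7  8  9
 1  1  1  2  3  4  5  6  7  7  8
 4  2  1  2  3  4  5  6  7  8  8
 8  3  2  2  3  4  5  6  7  8  9
 7  4  3  3  2  3  4  5  6  7  8
 7  5  4  4  3  3  4  5  5  6  7
 0  6  5  5  4  4  4  5  6  6  7
 1  7  6  6  5  5  5  5  6  6  7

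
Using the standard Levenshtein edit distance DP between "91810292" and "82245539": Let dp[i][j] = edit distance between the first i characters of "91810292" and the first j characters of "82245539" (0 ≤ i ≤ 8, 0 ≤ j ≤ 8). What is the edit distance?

8

   ''  8  2  2  4  5  5  3  9
''  0  1  2  3  4  5  6  7  8
 9  1  1  2  3  4  5  6  7  7
 1  2  2  2  3  4  5  6  7  8
 8  3  2  3  3  4  5  6  7  8
 1  4  3  3  4  4  5  6  7  8
 0  5  4  4  4  5  5  6  7  8
 2  6  5  4  4  5  6  6  7  8
 9  7  6  5  5  5  6  7  7  7
 2  8  7  6  5  6  6  7  8  8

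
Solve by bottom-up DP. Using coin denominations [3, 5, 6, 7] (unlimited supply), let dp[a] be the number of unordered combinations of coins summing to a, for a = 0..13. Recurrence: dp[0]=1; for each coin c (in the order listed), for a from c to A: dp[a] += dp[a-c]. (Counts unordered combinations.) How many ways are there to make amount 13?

after  coin     0     1     2     3     4     5     6     7     8     9    10    11    12    13
          3     1     0     0     1     0     0     1     0     0     1     0     0     1     0
          5     1     0     0     1     0     1     1     0     1     1     1     1     1     1
          6     1     0     0     1     0     1     2     0     1     2     1     2     3     1
          7     1     0     0     1     0     1     2     1     1     2     2     2     4     3

3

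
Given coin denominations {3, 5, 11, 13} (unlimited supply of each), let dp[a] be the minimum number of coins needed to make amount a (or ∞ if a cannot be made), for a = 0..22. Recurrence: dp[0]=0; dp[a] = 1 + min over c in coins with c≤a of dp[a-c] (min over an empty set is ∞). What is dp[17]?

 a  0  1  2  3  4  5  6  7  8  9 10 11 12 13 14 15 16 17 18 19 20 21 22
dp  0  -  -  1  -  1  2  -  2  3  2  1  4  1  2  3  2  3  2  3  4  3  2
(- denotes ∞ / unreachable)

3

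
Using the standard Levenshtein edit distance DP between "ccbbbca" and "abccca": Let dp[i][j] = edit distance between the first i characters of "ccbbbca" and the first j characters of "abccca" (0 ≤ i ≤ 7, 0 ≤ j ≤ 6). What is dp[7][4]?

   ''  a  b  c  c  c  a
''  0  1  2  3  4  5  6
 c  1  1  2  2  3  4  5
 c  2  2  2  2  2  3  4
 b  3  3  2  3  3  3  4
 b  4  4  3  3  4  4  4
 b  5  5  4  4  4  5  5
 c  6  6  5  4  4  4  5
 a  7  6  6  5  5  5  4

5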